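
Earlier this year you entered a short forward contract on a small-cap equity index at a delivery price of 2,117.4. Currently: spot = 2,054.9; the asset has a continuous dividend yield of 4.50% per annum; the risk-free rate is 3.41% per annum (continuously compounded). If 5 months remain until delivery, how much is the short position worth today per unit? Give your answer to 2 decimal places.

70.80

Current fair forward for the remaining 5 months: F = S·e^((r − q)·T), (r − q) = 0.0341 − 0.0450 = -0.0109
F = 2054.9 · e^(-0.0109 × 5/12) = 2054.9 × 0.99546863 = 2045.5885
Value of long forward = (F − K)·e^(−rT) = (2045.5885 − 2117.4) · e^(−0.0341·5/12)
= -71.8115 × 0.98589213 = -70.80
Short position value = −(long value) = 70.80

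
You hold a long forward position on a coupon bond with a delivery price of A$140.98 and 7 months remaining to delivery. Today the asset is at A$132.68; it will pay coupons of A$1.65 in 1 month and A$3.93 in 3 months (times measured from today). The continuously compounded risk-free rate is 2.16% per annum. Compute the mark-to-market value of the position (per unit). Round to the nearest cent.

PV(remaining coupons) I = 1.65·e^(−0.0216·1/12) + 3.93·e^(−0.0216·3/12) = 5.5559
Current forward F = (S − I)·e^(rT) = (132.68 − 5.5559)·e^(0.0216·7/12) = 127.1241 × 1.012680 = 128.7360
Value (long) = (F − K)·e^(−rT) = (128.7360 − 140.98) × 0.987479 = -12.0907
Value = -A$12.09

-A$12.09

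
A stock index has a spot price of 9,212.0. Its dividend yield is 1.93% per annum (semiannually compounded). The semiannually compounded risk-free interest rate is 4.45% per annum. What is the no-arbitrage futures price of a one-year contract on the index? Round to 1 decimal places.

F = S · (1+r/2)^(2T) / (1+q/2)^(2T)
= 9212.0 × 1.044995 / 1.019393 = 9212.0 × 1.025115
F = 9,443.4

9,443.4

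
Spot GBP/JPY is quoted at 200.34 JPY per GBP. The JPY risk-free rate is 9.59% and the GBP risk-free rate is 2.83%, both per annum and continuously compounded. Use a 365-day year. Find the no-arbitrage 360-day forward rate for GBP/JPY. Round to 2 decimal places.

214.15

F = S·e^((r_JPY − r_GBP)T) = 200.34 · e^((0.0959 − 0.0283) × 360/365)
= 200.34 · e^0.066674 = 200.34 × 1.068947
F = 214.15 JPY per GBP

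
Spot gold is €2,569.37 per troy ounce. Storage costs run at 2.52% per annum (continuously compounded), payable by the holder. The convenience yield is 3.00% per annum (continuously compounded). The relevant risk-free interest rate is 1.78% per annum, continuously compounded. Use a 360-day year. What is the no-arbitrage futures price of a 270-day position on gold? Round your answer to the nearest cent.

€2,594.54 per troy ounce

Net carry = r + u − y = 0.0178 + 0.0252 − 0.0300 = 0.0130
F = S·e^((r+u−y)T) = 2569.37 · e^(0.0130 × 270/360) = 2569.37 · e^0.00975000
= 2569.37 × 1.00979769 = €2,594.54 per troy ounce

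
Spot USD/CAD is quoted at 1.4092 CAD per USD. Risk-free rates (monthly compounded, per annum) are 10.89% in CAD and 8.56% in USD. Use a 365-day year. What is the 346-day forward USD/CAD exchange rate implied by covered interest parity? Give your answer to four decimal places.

By covered interest parity, F = S · (1+r_CAD/12)^(12T) / (1+r_USD/12)^(12T)
= 1.4092 × 1.108232 / 1.084215 = 1.4092 × 1.022152
F = 1.4404 CAD per USD

1.4404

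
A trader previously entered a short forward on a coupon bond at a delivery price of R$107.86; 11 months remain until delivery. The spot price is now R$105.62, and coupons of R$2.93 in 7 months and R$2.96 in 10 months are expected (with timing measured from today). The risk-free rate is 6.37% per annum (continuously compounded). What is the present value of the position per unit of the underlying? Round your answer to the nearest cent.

R$1.75

PV(remaining coupons) I = 2.93·e^(−0.0637·7/12) + 2.96·e^(−0.0637·10/12) = 5.6301
Current forward F = (S − I)·e^(rT) = (105.62 − 5.6301)·e^(0.0637·11/12) = 99.9899 × 1.060130 = 106.0023
Value (long) = (F − K)·e^(−rT) = (106.0023 − 107.86) × 0.943280 = -1.7523
Short position value = −(long value) = R$1.75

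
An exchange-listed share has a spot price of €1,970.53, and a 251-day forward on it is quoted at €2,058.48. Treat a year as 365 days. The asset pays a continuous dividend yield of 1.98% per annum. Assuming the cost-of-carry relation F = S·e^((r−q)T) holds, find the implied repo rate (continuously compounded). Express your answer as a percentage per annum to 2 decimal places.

8.33%

From F = S·e^((r−q)T): (r − q) = ln(F/S)/T
ln(2058.48/1970.53) = ln(1.044633) = 0.043666
(r − q) = 0.043666 / (251/365) = 0.063498
r = ln(F/S)/T + q = 0.063498 + 0.0198 = 0.083298
r = 8.33%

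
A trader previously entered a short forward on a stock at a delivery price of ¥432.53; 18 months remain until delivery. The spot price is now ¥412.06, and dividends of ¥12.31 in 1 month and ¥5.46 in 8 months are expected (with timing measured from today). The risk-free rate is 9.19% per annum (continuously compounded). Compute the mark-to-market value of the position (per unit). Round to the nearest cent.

PV(remaining dividends) I = 12.31·e^(−0.0919·1/12) + 5.46·e^(−0.0919·8/12) = 17.3516
Current forward F = (S − I)·e^(rT) = (412.06 − 17.3516)·e^(0.0919·18/12) = 394.7084 × 1.147803 = 453.0475
Value (long) = (F − K)·e^(−rT) = (453.0475 − 432.53) × 0.871229 = 17.8754
Short position value = −(long value) = -¥17.88

-¥17.88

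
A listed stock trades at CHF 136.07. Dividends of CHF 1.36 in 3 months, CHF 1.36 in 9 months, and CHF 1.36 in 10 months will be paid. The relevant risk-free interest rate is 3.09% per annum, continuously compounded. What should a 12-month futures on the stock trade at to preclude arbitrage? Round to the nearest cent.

PV(dividends) I = 1.36·e^(−0.0309·3/12) + 1.36·e^(−0.0309·9/12) + 1.36·e^(−0.0309·10/12)
I = 1.3495 + 1.3288 + 1.3254 = 4.0037
F = (S − I)·e^(rT) = (136.07 − 4.0037) · e^(0.0309·12/12)
= 132.0663 · e^0.030900 = 132.0663 × 1.031382 = CHF 136.21

CHF 136.21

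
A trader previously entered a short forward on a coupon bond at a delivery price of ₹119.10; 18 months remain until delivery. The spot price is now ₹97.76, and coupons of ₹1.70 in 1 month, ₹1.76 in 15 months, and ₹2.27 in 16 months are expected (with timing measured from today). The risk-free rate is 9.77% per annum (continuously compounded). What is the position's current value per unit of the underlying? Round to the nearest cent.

₹10.34

PV(remaining coupons) I = 1.70·e^(−0.0977·1/12) + 1.76·e^(−0.0977·15/12) + 2.27·e^(−0.0977·16/12) = 5.2366
Current forward F = (S − I)·e^(rT) = (97.76 − 5.2366)·e^(0.0977·18/12) = 92.5234 × 1.157833 = 107.1266
Value (long) = (F − K)·e^(−rT) = (107.1266 − 119.10) × 0.863683 = -10.3412
Short position value = −(long value) = ₹10.34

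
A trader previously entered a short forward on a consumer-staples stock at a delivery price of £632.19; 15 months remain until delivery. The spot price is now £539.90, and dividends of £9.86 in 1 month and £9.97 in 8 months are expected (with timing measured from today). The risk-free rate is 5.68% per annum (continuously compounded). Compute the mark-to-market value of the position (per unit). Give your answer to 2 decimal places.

£68.37

PV(remaining dividends) I = 9.86·e^(−0.0568·1/12) + 9.97·e^(−0.0568·8/12) = 19.4130
Current forward F = (S − I)·e^(rT) = (539.90 − 19.4130)·e^(0.0568·15/12) = 520.4870 × 1.073581 = 558.7850
Value (long) = (F − K)·e^(−rT) = (558.7850 − 632.19) × 0.931462 = -68.3740
Short position value = −(long value) = £68.37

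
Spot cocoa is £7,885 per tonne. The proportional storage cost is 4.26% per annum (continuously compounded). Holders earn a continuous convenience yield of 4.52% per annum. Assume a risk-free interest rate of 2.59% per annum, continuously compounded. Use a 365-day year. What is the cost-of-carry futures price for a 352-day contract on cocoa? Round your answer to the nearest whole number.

£8,064 per tonne

Net carry = r + u − y = 0.0259 + 0.0426 − 0.0452 = 0.0233
F = S·e^((r+u−y)T) = 7885 · e^(0.0233 × 352/365) = 7885 · e^0.022470
= 7885 × 1.022724 = £8,064 per tonne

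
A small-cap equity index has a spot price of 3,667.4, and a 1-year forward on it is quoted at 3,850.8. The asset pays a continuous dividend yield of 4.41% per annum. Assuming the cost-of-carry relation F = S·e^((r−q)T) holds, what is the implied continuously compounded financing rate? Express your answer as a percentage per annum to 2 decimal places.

From F = S·e^((r−q)T): (r − q) = ln(F/S)/T
ln(3850.8/3667.4) = ln(1.050008) = 0.048798
(r − q) = 0.048798 / (12/12) = 0.048798
r = ln(F/S)/T + q = 0.048798 + 0.0441 = 0.092898
r = 9.29%

9.29%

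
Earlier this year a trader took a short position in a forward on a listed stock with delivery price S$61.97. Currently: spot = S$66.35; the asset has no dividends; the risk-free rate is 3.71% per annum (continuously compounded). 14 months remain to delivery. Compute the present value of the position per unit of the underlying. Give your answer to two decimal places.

Current fair forward for the remaining 14 months: F = S·e^(r·T), r = 0.0371
F = 66.35 · e^(0.0371 × 14/12) = 66.35 × 1.044234 = 69.2849
Value of long forward = (F − K)·e^(−rT) = (69.2849 − 61.97) · e^(−0.0371·14/12)
= 7.3149 × 0.957640 = 7.01
Short position value = −(long value) = -S$7.01

-S$7.01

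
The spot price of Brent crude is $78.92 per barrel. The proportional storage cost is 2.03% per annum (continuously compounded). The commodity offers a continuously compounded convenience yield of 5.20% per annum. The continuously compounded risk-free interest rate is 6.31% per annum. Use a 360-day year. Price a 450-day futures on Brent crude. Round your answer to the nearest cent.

$82.08 per barrel

Net carry = r + u − y = 0.0631 + 0.0203 − 0.0520 = 0.0314
F = S·e^((r+u−y)T) = 78.92 · e^(0.0314 × 450/360) = 78.92 · e^0.039250
= 78.92 × 1.040030 = $82.08 per barrel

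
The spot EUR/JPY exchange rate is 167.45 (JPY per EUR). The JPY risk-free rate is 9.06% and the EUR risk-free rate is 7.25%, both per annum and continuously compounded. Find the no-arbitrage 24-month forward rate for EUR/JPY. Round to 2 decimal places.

F = S·e^((r_JPY − r_EUR)T) = 167.45 · e^((0.0906 − 0.0725) × 24/12)
= 167.45 · e^0.036200 = 167.45 × 1.036863
F = 173.62 JPY per EUR

173.62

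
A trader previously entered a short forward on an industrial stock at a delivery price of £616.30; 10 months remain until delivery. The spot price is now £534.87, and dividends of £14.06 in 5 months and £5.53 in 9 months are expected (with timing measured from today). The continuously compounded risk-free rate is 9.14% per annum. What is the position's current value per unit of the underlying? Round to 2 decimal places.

PV(remaining dividends) I = 14.06·e^(−0.0914·5/12) + 5.53·e^(−0.0914·9/12) = 18.6982
Current forward F = (S − I)·e^(rT) = (534.87 − 18.6982)·e^(0.0914·10/12) = 516.1718 × 1.079142 = 557.0227
Value (long) = (F − K)·e^(−rT) = (557.0227 − 616.30) × 0.926662 = -54.9300
Short position value = −(long value) = £54.93

£54.93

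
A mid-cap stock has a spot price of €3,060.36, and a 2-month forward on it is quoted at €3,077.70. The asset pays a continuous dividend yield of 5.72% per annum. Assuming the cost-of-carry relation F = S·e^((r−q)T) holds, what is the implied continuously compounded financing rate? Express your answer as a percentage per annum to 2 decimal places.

9.11%

From F = S·e^((r−q)T): (r − q) = ln(F/S)/T
ln(3077.70/3060.36) = ln(1.005666) = 0.005650
(r − q) = 0.005650 / (2/12) = 0.033900
r = ln(F/S)/T + q = 0.033900 + 0.0572 = 0.091100
r = 9.11%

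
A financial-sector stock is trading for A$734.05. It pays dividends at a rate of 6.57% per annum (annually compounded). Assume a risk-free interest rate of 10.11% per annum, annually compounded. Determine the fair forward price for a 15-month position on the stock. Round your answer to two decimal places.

F = S · (1+r)^T / (1+q)^T
= 734.05 × 1.127933 / 1.082789 = 734.05 × 1.041692
F = A$764.65

A$764.65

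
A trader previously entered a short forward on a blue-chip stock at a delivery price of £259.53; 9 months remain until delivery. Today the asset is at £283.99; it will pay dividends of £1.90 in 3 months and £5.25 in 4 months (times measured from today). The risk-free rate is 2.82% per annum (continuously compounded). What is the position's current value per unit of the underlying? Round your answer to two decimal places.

-£22.80

PV(remaining dividends) I = 1.90·e^(−0.0282·3/12) + 5.25·e^(−0.0282·4/12) = 7.0875
Current forward F = (S − I)·e^(rT) = (283.99 − 7.0875)·e^(0.0282·9/12) = 276.9025 × 1.021375 = 282.8213
Value (long) = (F − K)·e^(−rT) = (282.8213 − 259.53) × 0.979072 = 22.8039
Short position value = −(long value) = -£22.80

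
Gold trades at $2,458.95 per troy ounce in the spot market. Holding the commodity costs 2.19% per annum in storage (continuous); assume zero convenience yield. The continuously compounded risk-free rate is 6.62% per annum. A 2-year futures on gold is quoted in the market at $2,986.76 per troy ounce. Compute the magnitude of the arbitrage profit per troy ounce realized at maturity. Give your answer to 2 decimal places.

Fair futures: F* = S·e^(carry·T), with carry = (r + u) = 0.0662 + 0.0219 = 0.0881
F* = 2458.95 · e^(0.0881 × 2) = 2458.95 · e^0.17620000 = 2458.95 × 1.19267657 = $2932.7321
Market $2986.76 > fair $2932.7321: forward overpriced → cash-and-carry (buy spot, short the forward).
At maturity, profit = |F_mkt − F*| = |2986.76 − 2932.7321| = $54.03 per troy ounce

$54.03 per troy ounce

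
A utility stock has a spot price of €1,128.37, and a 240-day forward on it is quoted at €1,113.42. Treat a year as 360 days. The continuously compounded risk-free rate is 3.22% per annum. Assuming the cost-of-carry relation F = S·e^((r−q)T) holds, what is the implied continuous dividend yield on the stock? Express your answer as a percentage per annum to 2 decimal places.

5.22%

From F = S·e^((r−q)T): (r − q) = ln(F/S)/T
ln(1113.42/1128.37) = ln(0.986751) = -0.013338
(r − q) = -0.013338 / (240/360) = -0.020007
q = r − ln(F/S)/T = 0.0322 + 0.020007 = 0.052207
q = 5.22%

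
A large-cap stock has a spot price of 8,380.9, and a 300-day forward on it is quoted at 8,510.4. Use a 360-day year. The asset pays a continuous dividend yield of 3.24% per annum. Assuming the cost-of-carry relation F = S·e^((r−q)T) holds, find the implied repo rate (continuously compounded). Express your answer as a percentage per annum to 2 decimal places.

5.08%

From F = S·e^((r−q)T): (r − q) = ln(F/S)/T
ln(8510.4/8380.9) = ln(1.015452) = 0.015334
(r − q) = 0.015334 / (300/360) = 0.018401
r = ln(F/S)/T + q = 0.018401 + 0.0324 = 0.050801
r = 5.08%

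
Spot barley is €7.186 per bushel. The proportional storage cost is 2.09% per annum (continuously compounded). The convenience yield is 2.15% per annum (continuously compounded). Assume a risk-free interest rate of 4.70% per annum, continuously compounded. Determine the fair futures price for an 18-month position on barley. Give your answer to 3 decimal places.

Net carry = r + u − y = 0.0470 + 0.0209 − 0.0215 = 0.0464
F = S·e^((r+u−y)T) = 7.186 · e^(0.0464 × 18/12) = 7.186 · e^0.069600
= 7.186 × 1.072079 = €7.704 per bushel

€7.704 per bushel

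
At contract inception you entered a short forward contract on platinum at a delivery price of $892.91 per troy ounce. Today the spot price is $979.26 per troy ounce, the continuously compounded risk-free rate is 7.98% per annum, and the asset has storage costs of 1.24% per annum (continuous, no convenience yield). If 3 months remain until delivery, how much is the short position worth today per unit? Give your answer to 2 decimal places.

-$107.03 per troy ounce

Current fair forward for the remaining 3 months: F = S·e^((r + u)·T), (r + u) = 0.0798 + 0.0124 = 0.0922
F = 979.26 · e^(0.0922 × 3/12) = 979.26 × 1.023318 = 1002.0944
Value of long forward = (F − K)·e^(−rT) = (1002.0944 − 892.91) · e^(−0.0798·3/12)
= 109.1844 × 0.980248 = 107.03
Short position value = −(long value) = -$107.03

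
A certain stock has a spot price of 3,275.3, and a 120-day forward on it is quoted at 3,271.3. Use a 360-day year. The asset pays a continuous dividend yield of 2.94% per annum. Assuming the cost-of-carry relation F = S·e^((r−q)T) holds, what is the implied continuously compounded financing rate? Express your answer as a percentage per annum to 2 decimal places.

From F = S·e^((r−q)T): (r − q) = ln(F/S)/T
ln(3271.3/3275.3) = ln(0.998779) = -0.001222
(r − q) = -0.001222 / (120/360) = -0.003666
r = ln(F/S)/T + q = -0.003666 + 0.0294 = 0.025734
r = 2.57%

2.57%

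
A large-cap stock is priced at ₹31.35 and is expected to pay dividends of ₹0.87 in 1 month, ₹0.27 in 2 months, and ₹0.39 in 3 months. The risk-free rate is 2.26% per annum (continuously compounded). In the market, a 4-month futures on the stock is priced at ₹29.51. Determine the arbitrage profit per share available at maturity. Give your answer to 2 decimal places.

PV(dividends) I = 0.87·e^(−0.0226·1/12) + 0.27·e^(−0.0226·2/12) + 0.39·e^(−0.0226·3/12) = 1.5252
Fair futures F* = (S − I)·e^(rT) = (31.35 − 1.5252)·e^0.007533 = 29.8248 × 1.007561 = 30.0503
Market ₹29.51 < fair 30.0503: forward underpriced → reverse cash-and-carry (short the stock, invest proceeds at r, pay the dividends, go long the forward).
Profit at T = |F_mkt − F*| = |29.51 − 30.0503| = ₹0.54 per share

₹0.54 per share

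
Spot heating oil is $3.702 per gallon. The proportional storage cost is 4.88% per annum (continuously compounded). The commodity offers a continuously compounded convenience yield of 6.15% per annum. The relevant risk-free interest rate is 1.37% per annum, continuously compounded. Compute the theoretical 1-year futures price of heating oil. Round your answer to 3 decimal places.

$3.706 per gallon

Net carry = r + u − y = 0.0137 + 0.0488 − 0.0615 = 0.0010
F = S·e^((r+u−y)T) = 3.702 · e^(0.0010 × 1) = 3.702 · e^0.001000
= 3.702 × 1.001001 = $3.706 per gallon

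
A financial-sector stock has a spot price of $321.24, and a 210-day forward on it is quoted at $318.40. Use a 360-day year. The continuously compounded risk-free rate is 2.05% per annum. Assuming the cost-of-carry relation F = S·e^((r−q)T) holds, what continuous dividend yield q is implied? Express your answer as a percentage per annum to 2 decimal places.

From F = S·e^((r−q)T): (r − q) = ln(F/S)/T
ln(318.40/321.24) = ln(0.991159) = -0.008880
(r − q) = -0.008880 / (210/360) = -0.015223
q = r − ln(F/S)/T = 0.0205 + 0.015223 = 0.035723
q = 3.57%

3.57%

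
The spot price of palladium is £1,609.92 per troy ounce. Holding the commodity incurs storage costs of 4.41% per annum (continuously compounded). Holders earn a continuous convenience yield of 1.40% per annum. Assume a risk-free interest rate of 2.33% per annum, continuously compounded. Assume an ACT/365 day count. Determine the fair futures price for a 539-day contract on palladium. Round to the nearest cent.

Net carry = r + u − y = 0.0233 + 0.0441 − 0.0140 = 0.0534
F = S·e^((r+u−y)T) = 1609.92 · e^(0.0534 × 539/365) = 1609.92 · e^0.07885644
= 1609.92 × 1.08204897 = £1,742.01 per troy ounce

£1,742.01 per troy ounce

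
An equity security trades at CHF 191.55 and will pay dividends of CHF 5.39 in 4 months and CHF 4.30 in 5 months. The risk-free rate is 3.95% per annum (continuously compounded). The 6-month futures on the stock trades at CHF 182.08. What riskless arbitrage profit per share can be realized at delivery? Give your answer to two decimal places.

CHF 3.55 per share

PV(dividends) I = 5.39·e^(−0.0395·4/12) + 4.30·e^(−0.0395·5/12) = 9.5493
Fair futures F* = (S − I)·e^(rT) = (191.55 − 9.5493)·e^0.019750 = 182.0007 × 1.019946 = 185.6309
Market CHF 182.08 < fair 185.6309: forward underpriced → reverse cash-and-carry (short the stock, invest proceeds at r, pay the dividends, go long the forward).
Profit at T = |F_mkt − F*| = |182.08 − 185.6309| = CHF 3.55 per share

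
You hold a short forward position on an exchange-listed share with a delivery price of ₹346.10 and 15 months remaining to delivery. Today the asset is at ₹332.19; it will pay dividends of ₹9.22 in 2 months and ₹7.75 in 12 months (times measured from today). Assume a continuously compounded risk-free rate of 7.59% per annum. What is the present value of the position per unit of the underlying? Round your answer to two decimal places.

-₹1.13

PV(remaining dividends) I = 9.22·e^(−0.0759·2/12) + 7.75·e^(−0.0759·12/12) = 16.2876
Current forward F = (S − I)·e^(rT) = (332.19 − 16.2876)·e^(0.0759·15/12) = 315.9024 × 1.099521 = 347.3413
Value (long) = (F − K)·e^(−rT) = (347.3413 − 346.10) × 0.909487 = 1.1289
Short position value = −(long value) = -₹1.13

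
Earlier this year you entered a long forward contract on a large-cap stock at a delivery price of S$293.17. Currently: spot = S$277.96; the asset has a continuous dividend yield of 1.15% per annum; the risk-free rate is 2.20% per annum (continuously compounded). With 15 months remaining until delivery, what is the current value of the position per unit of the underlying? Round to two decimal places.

-S$11.22

Current fair forward for the remaining 15 months: F = S·e^((r − q)·T), (r − q) = 0.0220 − 0.0115 = 0.0105
F = 277.96 · e^(0.0105 × 15/12) = 277.96 × 1.013212 = 281.6324
Value of long forward = (F − K)·e^(−rT) = (281.6324 − 293.17) · e^(−0.0220·15/12)
= -11.5376 × 0.972875 = -11.22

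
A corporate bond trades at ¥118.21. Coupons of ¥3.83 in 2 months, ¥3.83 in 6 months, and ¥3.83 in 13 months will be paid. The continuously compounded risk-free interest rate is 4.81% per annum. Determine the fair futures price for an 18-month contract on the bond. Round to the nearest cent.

¥115.04

PV(coupons) I = 3.83·e^(−0.0481·2/12) + 3.83·e^(−0.0481·6/12) + 3.83·e^(−0.0481·13/12)
I = 3.7994 + 3.7390 + 3.6355 = 11.1739
F = (S − I)·e^(rT) = (118.21 − 11.1739) · e^(0.0481·18/12)
= 107.0361 · e^0.072150 = 107.0361 × 1.074817 = ¥115.04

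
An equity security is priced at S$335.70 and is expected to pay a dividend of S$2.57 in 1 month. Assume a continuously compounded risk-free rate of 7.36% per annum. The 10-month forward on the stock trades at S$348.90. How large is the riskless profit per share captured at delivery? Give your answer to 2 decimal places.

PV(dividends) I = 2.57·e^(−0.0736·1/12) = 2.5543
Fair forward F* = (S − I)·e^(rT) = (335.70 − 2.5543)·e^0.061333 = 333.1457 × 1.063253 = 354.2182
Market S$348.90 < fair 354.2182: forward underpriced → reverse cash-and-carry (short the stock, invest proceeds at r, pay the dividends, go long the forward).
Profit at T = |F_mkt − F*| = |348.90 − 354.2182| = S$5.32 per share

S$5.32 per share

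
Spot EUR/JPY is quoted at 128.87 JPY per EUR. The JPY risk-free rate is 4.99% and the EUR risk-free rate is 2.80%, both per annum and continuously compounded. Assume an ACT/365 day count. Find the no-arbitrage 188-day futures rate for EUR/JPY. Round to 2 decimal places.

130.33

F = S·e^((r_JPY − r_EUR)T) = 128.87 · e^((0.0499 − 0.0280) × 188/365)
= 128.87 · e^0.011280 = 128.87 × 1.011344
F = 130.33 JPY per EUR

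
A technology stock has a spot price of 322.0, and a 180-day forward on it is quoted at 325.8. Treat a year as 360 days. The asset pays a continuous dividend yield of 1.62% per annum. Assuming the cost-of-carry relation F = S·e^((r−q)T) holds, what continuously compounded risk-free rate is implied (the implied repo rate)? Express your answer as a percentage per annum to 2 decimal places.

From F = S·e^((r−q)T): (r − q) = ln(F/S)/T
ln(325.8/322.0) = ln(1.011801) = 0.011732
(r − q) = 0.011732 / (180/360) = 0.023464
r = ln(F/S)/T + q = 0.023464 + 0.0162 = 0.039664
r = 3.97%

3.97%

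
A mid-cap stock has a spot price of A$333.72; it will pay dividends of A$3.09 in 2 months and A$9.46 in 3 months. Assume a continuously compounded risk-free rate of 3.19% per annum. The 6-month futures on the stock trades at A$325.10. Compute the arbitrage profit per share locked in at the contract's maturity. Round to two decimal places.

PV(dividends) I = 3.09·e^(−0.0319·2/12) + 9.46·e^(−0.0319·3/12) = 12.4585
Fair futures F* = (S − I)·e^(rT) = (333.72 − 12.4585)·e^0.015950 = 321.2615 × 1.016078 = 326.4267
Market A$325.10 < fair 326.4267: forward underpriced → reverse cash-and-carry (short the stock, invest proceeds at r, pay the dividends, go long the forward).
Profit at T = |F_mkt − F*| = |325.10 − 326.4267| = A$1.33 per share

A$1.33 per share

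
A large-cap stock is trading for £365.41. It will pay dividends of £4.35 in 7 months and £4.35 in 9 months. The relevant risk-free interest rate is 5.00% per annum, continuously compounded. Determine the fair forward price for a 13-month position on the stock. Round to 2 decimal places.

PV(dividends) I = 4.35·e^(−0.0500·7/12) + 4.35·e^(−0.0500·9/12)
I = 4.2250 + 4.1899 = 8.4149
F = (S − I)·e^(rT) = (365.41 − 8.4149) · e^(0.0500·13/12)
= 356.9951 · e^0.054167 = 356.9951 × 1.055661 = £376.87

£376.87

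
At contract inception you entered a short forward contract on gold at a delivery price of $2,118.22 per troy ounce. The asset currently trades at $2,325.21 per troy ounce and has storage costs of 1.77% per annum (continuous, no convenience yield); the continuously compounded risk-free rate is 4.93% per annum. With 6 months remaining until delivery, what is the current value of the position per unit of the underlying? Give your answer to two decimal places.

-$279.24 per troy ounce

Current fair forward for the remaining 6 months: F = S·e^((r + u)·T), (r + u) = 0.0493 + 0.0177 = 0.0670
F = 2325.21 · e^(0.0670 × 6/12) = 2325.21 × 1.03406744 = 2404.4240
Value of long forward = (F − K)·e^(−rT) = (2404.4240 − 2118.22) · e^(−0.0493·6/12)
= 286.2040 × 0.97565133 = 279.24
Short position value = −(long value) = -$279.24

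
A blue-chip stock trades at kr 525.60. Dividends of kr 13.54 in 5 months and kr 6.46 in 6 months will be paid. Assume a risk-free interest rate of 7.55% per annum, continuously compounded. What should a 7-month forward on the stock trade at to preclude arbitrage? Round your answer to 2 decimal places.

PV(dividends) I = 13.54·e^(−0.0755·5/12) + 6.46·e^(−0.0755·6/12)
I = 13.1207 + 6.2207 = 19.3414
F = (S − I)·e^(rT) = (525.60 − 19.3414) · e^(0.0755·7/12)
= 506.2586 · e^0.044042 = 506.2586 × 1.045026 = kr 529.05

kr 529.05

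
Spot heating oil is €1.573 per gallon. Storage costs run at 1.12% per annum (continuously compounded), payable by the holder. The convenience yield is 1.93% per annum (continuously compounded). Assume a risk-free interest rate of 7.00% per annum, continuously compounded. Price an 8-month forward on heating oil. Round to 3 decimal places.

€1.639 per gallon

Net carry = r + u − y = 0.0700 + 0.0112 − 0.0193 = 0.0619
F = S·e^((r+u−y)T) = 1.573 · e^(0.0619 × 8/12) = 1.573 · e^0.041267
= 1.573 × 1.042130 = €1.639 per gallon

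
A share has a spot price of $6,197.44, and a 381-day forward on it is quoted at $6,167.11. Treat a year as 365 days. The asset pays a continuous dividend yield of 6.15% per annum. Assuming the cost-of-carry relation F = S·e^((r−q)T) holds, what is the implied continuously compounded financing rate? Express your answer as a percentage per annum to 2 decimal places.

5.68%

From F = S·e^((r−q)T): (r − q) = ln(F/S)/T
ln(6167.11/6197.44) = ln(0.995106) = -0.004906
(r − q) = -0.004906 / (381/365) = -0.004700
r = ln(F/S)/T + q = -0.004700 + 0.0615 = 0.056800
r = 5.68%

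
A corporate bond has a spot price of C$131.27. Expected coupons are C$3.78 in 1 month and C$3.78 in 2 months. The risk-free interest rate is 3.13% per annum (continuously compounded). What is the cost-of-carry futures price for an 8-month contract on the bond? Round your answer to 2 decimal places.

PV(coupons) I = 3.78·e^(−0.0313·1/12) + 3.78·e^(−0.0313·2/12)
I = 3.7702 + 3.7603 = 7.5305
F = (S − I)·e^(rT) = (131.27 − 7.5305) · e^(0.0313·8/12)
= 123.7395 · e^0.020867 = 123.7395 × 1.021086 = C$126.35

C$126.35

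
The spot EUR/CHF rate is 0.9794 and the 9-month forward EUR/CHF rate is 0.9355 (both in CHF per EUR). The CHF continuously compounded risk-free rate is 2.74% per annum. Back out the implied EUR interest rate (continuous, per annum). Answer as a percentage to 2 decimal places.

F = S·e^((r_CHF − r_EUR)T) ⇒ r_EUR = r_CHF − ln(F/S)/T
ln(0.9355/0.9794) = -0.045859; /(9/12) = -0.061145
r_EUR = 0.0274 + 0.061145 = 0.088545
r_EUR = 8.85%

8.85%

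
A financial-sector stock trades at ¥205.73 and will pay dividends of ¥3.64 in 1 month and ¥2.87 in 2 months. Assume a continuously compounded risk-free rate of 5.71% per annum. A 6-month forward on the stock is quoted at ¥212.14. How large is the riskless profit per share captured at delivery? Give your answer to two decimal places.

PV(dividends) I = 3.64·e^(−0.0571·1/12) + 2.87·e^(−0.0571·2/12) = 6.4655
Fair forward F* = (S − I)·e^(rT) = (205.73 − 6.4655)·e^0.028550 = 199.2645 × 1.028961 = 205.0354
Market ¥212.14 > fair 205.0354: forward overpriced → cash-and-carry (borrow at r, buy the stock and collect the dividends, short the forward).
Profit at T = |F_mkt − F*| = |212.14 − 205.0354| = ¥7.10 per share

¥7.10 per share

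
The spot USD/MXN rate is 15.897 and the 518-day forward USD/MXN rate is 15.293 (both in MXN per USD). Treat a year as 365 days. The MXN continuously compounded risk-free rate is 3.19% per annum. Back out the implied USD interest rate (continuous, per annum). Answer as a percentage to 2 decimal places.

5.92%

F = S·e^((r_MXN − r_USD)T) ⇒ r_USD = r_MXN − ln(F/S)/T
ln(15.293/15.897) = -0.038735; /(518/365) = -0.027294
r_USD = 0.0319 + 0.027294 = 0.059194
r_USD = 5.92%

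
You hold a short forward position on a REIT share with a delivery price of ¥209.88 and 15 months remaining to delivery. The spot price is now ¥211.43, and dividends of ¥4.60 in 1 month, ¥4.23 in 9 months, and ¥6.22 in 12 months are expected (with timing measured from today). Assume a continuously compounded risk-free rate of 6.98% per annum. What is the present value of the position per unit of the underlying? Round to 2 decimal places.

-¥4.70

PV(remaining dividends) I = 4.60·e^(−0.0698·1/12) + 4.23·e^(−0.0698·9/12) + 6.22·e^(−0.0698·12/12) = 14.3882
Current forward F = (S − I)·e^(rT) = (211.43 − 14.3882)·e^(0.0698·15/12) = 197.0418 × 1.091169 = 215.0059
Value (long) = (F − K)·e^(−rT) = (215.0059 − 209.88) × 0.916448 = 4.6976
Short position value = −(long value) = -¥4.70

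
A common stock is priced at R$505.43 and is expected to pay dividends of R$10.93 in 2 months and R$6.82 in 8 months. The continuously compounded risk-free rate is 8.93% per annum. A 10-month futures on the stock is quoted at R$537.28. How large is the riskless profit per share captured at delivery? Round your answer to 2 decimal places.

PV(dividends) I = 10.93·e^(−0.0893·2/12) + 6.82·e^(−0.0893·8/12) = 17.1944
Fair futures F* = (S − I)·e^(rT) = (505.43 − 17.1944)·e^0.074417 = 488.2356 × 1.077256 = 525.9547
Market R$537.28 > fair 525.9547: forward overpriced → cash-and-carry (borrow at r, buy the stock and collect the dividends, short the forward).
Profit at T = |F_mkt − F*| = |537.28 − 525.9547| = R$11.33 per share

R$11.33 per share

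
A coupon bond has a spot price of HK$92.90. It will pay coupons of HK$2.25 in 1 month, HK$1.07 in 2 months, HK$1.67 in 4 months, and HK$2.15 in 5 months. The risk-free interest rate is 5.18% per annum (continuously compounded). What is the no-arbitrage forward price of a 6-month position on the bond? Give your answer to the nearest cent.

HK$88.11

PV(coupons) I = 2.25·e^(−0.0518·1/12) + 1.07·e^(−0.0518·2/12) + 1.67·e^(−0.0518·4/12) + 2.15·e^(−0.0518·5/12)
I = 2.2403 + 1.0608 + 1.6414 + 2.1041 = 7.0466
F = (S − I)·e^(rT) = (92.90 − 7.0466) · e^(0.0518·6/12)
= 85.8534 · e^0.025900 = 85.8534 × 1.026238 = HK$88.11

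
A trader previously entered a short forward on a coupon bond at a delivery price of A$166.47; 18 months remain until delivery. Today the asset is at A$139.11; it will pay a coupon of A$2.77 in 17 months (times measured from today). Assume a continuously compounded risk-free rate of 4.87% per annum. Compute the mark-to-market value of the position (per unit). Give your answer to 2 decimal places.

A$18.22

PV(remaining coupons) I = 2.77·e^(−0.0487·17/12) = 2.5853
Current forward F = (S − I)·e^(rT) = (139.11 − 2.5853)·e^(0.0487·18/12) = 136.5247 × 1.075784 = 146.8711
Value (long) = (F − K)·e^(−rT) = (146.8711 − 166.47) × 0.929554 = -18.2182
Short position value = −(long value) = A$18.22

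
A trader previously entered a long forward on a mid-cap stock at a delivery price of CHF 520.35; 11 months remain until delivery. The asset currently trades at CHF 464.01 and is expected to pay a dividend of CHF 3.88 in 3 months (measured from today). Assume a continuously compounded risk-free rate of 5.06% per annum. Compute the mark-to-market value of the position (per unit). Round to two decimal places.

-CHF 36.59

PV(remaining dividends) I = 3.88·e^(−0.0506·3/12) = 3.8312
Current forward F = (S − I)·e^(rT) = (464.01 − 3.8312)·e^(0.0506·11/12) = 460.1788 × 1.047476 = 482.0262
Value (long) = (F − K)·e^(−rT) = (482.0262 − 520.35) × 0.954676 = -36.5868
Value = -CHF 36.59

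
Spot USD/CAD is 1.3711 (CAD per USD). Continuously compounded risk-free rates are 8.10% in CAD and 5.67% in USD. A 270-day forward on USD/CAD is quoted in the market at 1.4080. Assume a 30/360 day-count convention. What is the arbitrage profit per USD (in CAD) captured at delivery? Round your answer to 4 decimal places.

Fair forward: F* = S·e^(carry·T), with carry = (r_CAD − r_USD) = 0.0810 − 0.0567 = 0.0243
F* = 1.3711 · e^(0.0243 × 270/360) = 1.3711 · e^0.018225 = 1.3711 × 1.018392 = 1.3963
Market 1.4080 > fair 1.3963: forward overpriced → cash-and-carry (buy spot, short the forward).
At maturity, profit = |F_mkt − F*| = |1.4080 − 1.3963| = 0.0117 per USD (in CAD)

0.0117 per USD (in CAD)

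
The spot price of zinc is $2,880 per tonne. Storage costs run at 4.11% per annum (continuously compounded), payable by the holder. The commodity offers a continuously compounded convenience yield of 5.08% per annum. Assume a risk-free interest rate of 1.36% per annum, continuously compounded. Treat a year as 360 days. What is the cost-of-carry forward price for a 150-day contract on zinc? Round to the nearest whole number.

$2,885 per tonne

Net carry = r + u − y = 0.0136 + 0.0411 − 0.0508 = 0.0039
F = S·e^((r+u−y)T) = 2880 · e^(0.0039 × 150/360) = 2880 · e^0.001625
= 2880 × 1.001626 = $2,885 per tonne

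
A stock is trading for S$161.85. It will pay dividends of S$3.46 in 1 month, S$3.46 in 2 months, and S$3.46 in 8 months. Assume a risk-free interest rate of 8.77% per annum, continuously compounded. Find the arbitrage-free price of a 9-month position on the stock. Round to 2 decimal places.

S$162.06

PV(dividends) I = 3.46·e^(−0.0877·1/12) + 3.46·e^(−0.0877·2/12) + 3.46·e^(−0.0877·8/12)
I = 3.4348 + 3.4098 + 3.2635 = 10.1081
F = (S − I)·e^(rT) = (161.85 − 10.1081) · e^(0.0877·9/12)
= 151.7419 · e^0.065775 = 151.7419 × 1.067986 = S$162.06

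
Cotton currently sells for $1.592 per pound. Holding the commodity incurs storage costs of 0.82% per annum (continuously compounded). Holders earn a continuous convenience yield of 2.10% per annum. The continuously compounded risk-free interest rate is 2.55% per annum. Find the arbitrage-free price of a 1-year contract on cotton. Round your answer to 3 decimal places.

$1.612 per pound

Net carry = r + u − y = 0.0255 + 0.0082 − 0.0210 = 0.0127
F = S·e^((r+u−y)T) = 1.592 · e^(0.0127 × 1) = 1.592 · e^0.012700
= 1.592 × 1.012781 = $1.612 per pound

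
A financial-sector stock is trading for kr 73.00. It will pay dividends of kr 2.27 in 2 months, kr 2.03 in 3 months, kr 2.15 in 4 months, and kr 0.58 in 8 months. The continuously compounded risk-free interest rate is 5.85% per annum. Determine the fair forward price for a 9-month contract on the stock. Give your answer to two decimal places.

PV(dividends) I = 2.27·e^(−0.0585·2/12) + 2.03·e^(−0.0585·3/12) + 2.15·e^(−0.0585·4/12) + 0.58·e^(−0.0585·8/12)
I = 2.2480 + 2.0005 + 2.1085 + 0.5578 = 6.9148
F = (S − I)·e^(rT) = (73.00 − 6.9148) · e^(0.0585·9/12)
= 66.0852 · e^0.043875 = 66.0852 × 1.044852 = kr 69.05

kr 69.05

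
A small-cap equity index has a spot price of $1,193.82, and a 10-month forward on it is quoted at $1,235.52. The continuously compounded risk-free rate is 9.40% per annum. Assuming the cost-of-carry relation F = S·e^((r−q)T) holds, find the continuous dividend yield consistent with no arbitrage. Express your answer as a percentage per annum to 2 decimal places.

5.28%

From F = S·e^((r−q)T): (r − q) = ln(F/S)/T
ln(1235.52/1193.82) = ln(1.034930) = 0.034334
(r − q) = 0.034334 / (10/12) = 0.041201
q = r − ln(F/S)/T = 0.0940 − 0.041201 = 0.052799
q = 5.28%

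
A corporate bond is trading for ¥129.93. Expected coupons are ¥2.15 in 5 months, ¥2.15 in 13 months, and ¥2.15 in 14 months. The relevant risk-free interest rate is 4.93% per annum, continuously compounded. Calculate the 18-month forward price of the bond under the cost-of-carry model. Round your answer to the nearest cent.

PV(coupons) I = 2.15·e^(−0.0493·5/12) + 2.15·e^(−0.0493·13/12) + 2.15·e^(−0.0493·14/12)
I = 2.1063 + 2.0382 + 2.0298 = 6.1743
F = (S − I)·e^(rT) = (129.93 − 6.1743) · e^(0.0493·18/12)
= 123.7557 · e^0.073950 = 123.7557 × 1.076753 = ¥133.25

¥133.25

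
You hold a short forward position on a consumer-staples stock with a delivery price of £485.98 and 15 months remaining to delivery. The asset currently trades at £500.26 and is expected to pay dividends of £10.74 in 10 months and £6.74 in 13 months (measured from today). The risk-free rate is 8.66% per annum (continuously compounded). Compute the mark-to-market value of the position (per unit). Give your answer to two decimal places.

PV(remaining dividends) I = 10.74·e^(−0.0866·10/12) + 6.74·e^(−0.0866·13/12) = 16.1287
Current forward F = (S − I)·e^(rT) = (500.26 − 16.1287)·e^(0.0866·15/12) = 484.1313 × 1.114326 = 539.4801
Value (long) = (F − K)·e^(−rT) = (539.4801 − 485.98) × 0.897403 = 48.0112
Short position value = −(long value) = -£48.01

-£48.01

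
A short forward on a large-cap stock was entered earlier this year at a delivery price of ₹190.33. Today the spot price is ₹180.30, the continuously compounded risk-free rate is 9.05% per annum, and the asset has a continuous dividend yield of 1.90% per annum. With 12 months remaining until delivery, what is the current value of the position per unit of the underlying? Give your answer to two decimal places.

-₹3.05

Current fair forward for the remaining 12 months: F = S·e^((r − q)·T), (r − q) = 0.0905 − 0.0190 = 0.0715
F = 180.30 · e^(0.0715 × 12/12) = 180.30 × 1.074118 = 193.6635
Value of long forward = (F − K)·e^(−rT) = (193.6635 − 190.33) · e^(−0.0905·12/12)
= 3.3335 × 0.913474 = 3.05
Short position value = −(long value) = -₹3.05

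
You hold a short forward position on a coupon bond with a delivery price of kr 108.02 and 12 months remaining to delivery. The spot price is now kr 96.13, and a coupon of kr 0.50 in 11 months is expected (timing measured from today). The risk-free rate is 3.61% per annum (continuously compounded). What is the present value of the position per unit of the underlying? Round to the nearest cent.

kr 8.54

PV(remaining coupons) I = 0.50·e^(−0.0361·11/12) = 0.4837
Current forward F = (S − I)·e^(rT) = (96.13 − 0.4837)·e^(0.0361·12/12) = 95.6463 × 1.036760 = 99.1623
Value (long) = (F − K)·e^(−rT) = (99.1623 − 108.02) × 0.964544 = -8.5436
Short position value = −(long value) = kr 8.54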